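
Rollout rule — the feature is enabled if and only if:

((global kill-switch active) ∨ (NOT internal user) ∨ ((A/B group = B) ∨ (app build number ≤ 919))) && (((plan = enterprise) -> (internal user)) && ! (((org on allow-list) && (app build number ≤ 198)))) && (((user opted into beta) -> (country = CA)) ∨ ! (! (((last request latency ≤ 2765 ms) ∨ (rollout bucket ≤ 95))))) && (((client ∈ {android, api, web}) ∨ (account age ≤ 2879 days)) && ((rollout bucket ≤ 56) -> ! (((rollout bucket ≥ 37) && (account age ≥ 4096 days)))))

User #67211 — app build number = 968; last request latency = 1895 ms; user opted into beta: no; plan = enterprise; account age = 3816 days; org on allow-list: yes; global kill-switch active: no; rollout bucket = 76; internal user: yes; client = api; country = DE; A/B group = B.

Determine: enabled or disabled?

Enabled

Atomic conditions:
  global kill-switch active: no → false
  NOT internal user: yes → false
  A/B group = B: B == B is true
  app build number ≤ 919: 968 ≤ 919 is false
  plan = enterprise: enterprise == enterprise is true
  internal user: yes → true
  org on allow-list: yes → true
  app build number ≤ 198: 968 ≤ 198 is false
  user opted into beta: no → false
  country = CA: DE == CA is false
  last request latency ≤ 2765 ms: 1895 ≤ 2765 is true
  rollout bucket ≤ 95: 76 ≤ 95 is true
  client ∈ {android, api, web}: api is in the set → true
  account age ≤ 2879 days: 3816 ≤ 2879 is false
  rollout bucket ≤ 56: 76 ≤ 56 is false
  rollout bucket ≥ 37: 76 ≥ 37 is true
  account age ≥ 4096 days: 3816 ≥ 4096 is false
Combine:
[1.3] true OR false = true
[1] false OR false OR true = true
[2.1] true → true = true
[2.2.1] true AND false = false
[2.2] NOT false = true
[2] true AND true = true
[3.1] false → false (antecedent false ⇒ implication holds) = true
[3.2.1.1] true OR true = true
[3.2.1] NOT true = false
[3.2] NOT false = true
[3] true OR true = true
[4.1] true OR false = true
[4.2.2.1] true AND false = false
[4.2.2] NOT false = true
[4.2] false → true (antecedent false ⇒ implication holds) = true
[4] true AND true = true
[root] true AND true AND true AND true = true
Overall: true → enabled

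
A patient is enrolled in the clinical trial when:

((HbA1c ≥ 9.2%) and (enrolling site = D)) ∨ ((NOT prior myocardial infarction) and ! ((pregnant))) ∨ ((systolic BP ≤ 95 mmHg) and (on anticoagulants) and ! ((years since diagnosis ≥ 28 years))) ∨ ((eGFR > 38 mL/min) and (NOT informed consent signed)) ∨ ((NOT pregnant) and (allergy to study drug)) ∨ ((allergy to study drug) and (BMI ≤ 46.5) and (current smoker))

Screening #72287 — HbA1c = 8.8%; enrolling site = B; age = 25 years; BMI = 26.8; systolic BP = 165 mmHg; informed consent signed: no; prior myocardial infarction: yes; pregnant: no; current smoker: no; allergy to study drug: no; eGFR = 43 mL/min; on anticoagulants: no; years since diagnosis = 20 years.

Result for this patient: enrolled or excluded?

Enrolled

Atomic conditions:
  HbA1c ≥ 9.2%: 8.8 ≥ 9.2 is false
  enrolling site = D: B == D is false
  NOT prior myocardial infarction: yes → false
  pregnant: no → false
  systolic BP ≤ 95 mmHg: 165 ≤ 95 is false
  on anticoagulants: no → false
  years since diagnosis ≥ 28 years: 20 ≥ 28 is false
  eGFR > 38 mL/min: 43 > 38 is true
  NOT informed consent signed: no → true
  NOT pregnant: no → true
  allergy to study drug: no → false
  BMI ≤ 46.5: 26.8 ≤ 46.5 is true
  current smoker: no → false
Combine:
[1] false AND false = false
[2.2] NOT false = true
[2] false AND true = false
[3.3] NOT false = true
[3] false AND false AND true = false
[4] true AND true = true
[5] true AND false = false
[6] false AND true AND false = false
[root] false OR false OR false OR true OR false OR false = true
Overall: true → enrolled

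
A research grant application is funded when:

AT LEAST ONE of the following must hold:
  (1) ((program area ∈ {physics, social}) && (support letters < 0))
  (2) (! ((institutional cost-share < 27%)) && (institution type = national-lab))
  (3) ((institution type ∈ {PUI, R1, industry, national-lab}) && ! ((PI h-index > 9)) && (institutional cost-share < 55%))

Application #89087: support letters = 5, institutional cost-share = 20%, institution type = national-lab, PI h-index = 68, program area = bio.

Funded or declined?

Atomic conditions:
  program area ∈ {physics, social}: bio is not in the set → false
  support letters < 0: 5 < 0 is false
  institutional cost-share < 27%: 20 < 27 is true
  institution type = national-lab: national-lab == national-lab is true
  institution type ∈ {PUI, R1, industry, national-lab}: national-lab is in the set → true
  PI h-index > 9: 68 > 9 is true
  institutional cost-share < 55%: 20 < 55 is true
Combine:
[1] false AND false = false
[2.1] NOT true = false
[2] false AND true = false
[3.2] NOT true = false
[3] true AND false AND true = false
[root] false OR false OR false = false
Overall: false → declined

Declined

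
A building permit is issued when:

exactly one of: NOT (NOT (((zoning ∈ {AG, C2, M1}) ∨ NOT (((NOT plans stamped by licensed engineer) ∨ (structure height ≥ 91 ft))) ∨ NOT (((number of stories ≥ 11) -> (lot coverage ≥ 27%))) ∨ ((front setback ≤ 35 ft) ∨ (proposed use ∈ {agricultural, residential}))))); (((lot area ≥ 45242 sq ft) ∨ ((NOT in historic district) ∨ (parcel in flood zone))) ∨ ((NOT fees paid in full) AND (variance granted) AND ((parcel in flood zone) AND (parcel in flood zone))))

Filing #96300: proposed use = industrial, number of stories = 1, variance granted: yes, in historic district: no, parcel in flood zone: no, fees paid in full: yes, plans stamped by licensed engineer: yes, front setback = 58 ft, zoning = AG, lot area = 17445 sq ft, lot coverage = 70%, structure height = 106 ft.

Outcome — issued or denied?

Atomic conditions:
  zoning ∈ {AG, C2, M1}: AG is in the set → true
  NOT plans stamped by licensed engineer: yes → false
  structure height ≥ 91 ft: 106 ≥ 91 is true
  number of stories ≥ 11: 1 ≥ 11 is false
  lot coverage ≥ 27%: 70 ≥ 27 is true
  front setback ≤ 35 ft: 58 ≤ 35 is false
  proposed use ∈ {agricultural, residential}: industrial is not in the set → false
  lot area ≥ 45242 sq ft: 17445 ≥ 45242 is false
  NOT in historic district: no → true
  parcel in flood zone: no → false
  NOT fees paid in full: yes → false
  variance granted: yes → true
Combine:
[1.1.1.2.1] false OR true = true
[1.1.1.2] NOT true = false
[1.1.1.3.1] false → true (antecedent false ⇒ implication holds) = true
[1.1.1.3] NOT true = false
[1.1.1.4] false OR false = false
[1.1.1] true OR false OR false OR false = true
[1.1] NOT true = false
[1] NOT false = true
[2.1.2] true OR false = true
[2.1] false OR true = true
[2.2.3] false AND false = false
[2.2] false AND true AND false = false
[2] true OR false = true
[root] exactly-one(true, true) = false
Overall: false → denied

Denied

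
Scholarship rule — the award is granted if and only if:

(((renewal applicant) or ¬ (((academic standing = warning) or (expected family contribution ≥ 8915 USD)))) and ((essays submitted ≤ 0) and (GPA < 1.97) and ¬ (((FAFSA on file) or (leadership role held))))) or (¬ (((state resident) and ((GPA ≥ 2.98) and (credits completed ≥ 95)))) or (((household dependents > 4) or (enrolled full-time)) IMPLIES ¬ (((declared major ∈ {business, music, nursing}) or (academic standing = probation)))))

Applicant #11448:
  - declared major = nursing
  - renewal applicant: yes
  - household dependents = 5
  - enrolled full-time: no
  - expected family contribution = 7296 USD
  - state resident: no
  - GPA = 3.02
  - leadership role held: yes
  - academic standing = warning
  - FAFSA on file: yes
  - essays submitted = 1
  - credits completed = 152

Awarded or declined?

Awarded

Atomic conditions:
  renewal applicant: yes → true
  academic standing = warning: warning == warning is true
  expected family contribution ≥ 8915 USD: 7296 ≥ 8915 is false
  essays submitted ≤ 0: 1 ≤ 0 is false
  GPA < 1.97: 3.02 < 1.97 is false
  FAFSA on file: yes → true
  leadership role held: yes → true
  state resident: no → false
  GPA ≥ 2.98: 3.02 ≥ 2.98 is true
  credits completed ≥ 95: 152 ≥ 95 is true
  household dependents > 4: 5 > 4 is true
  enrolled full-time: no → false
  declared major ∈ {business, music, nursing}: nursing is in the set → true
  academic standing = probation: warning == probation is false
Combine:
[1.1.2.1] true OR false = true
[1.1.2] NOT true = false
[1.1] true OR false = true
[1.2.3.1] true OR true = true
[1.2.3] NOT true = false
[1.2] false AND false AND false = false
[1] true AND false = false
[2.1.1.2] true AND true = true
[2.1.1] false AND true = false
[2.1] NOT false = true
[2.2.1] true OR false = true
[2.2.2.1] true OR false = true
[2.2.2] NOT true = false
[2.2] true → false = false
[2] true OR false = true
[root] false OR true = true
Overall: true → awarded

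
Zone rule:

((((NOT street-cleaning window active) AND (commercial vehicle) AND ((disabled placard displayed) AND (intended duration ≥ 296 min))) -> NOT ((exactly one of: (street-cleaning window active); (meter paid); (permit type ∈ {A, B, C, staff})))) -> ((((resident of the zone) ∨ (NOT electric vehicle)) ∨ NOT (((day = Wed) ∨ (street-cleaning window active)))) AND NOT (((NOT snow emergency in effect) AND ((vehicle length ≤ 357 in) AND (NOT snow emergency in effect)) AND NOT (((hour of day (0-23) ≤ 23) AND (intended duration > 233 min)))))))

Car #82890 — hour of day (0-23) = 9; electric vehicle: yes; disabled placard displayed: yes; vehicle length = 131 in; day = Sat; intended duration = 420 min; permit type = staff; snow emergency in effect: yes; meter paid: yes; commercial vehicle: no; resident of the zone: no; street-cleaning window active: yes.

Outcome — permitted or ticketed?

Atomic conditions:
  NOT street-cleaning window active: yes → false
  commercial vehicle: no → false
  disabled placard displayed: yes → true
  intended duration ≥ 296 min: 420 ≥ 296 is true
  street-cleaning window active: yes → true
  meter paid: yes → true
  permit type ∈ {A, B, C, staff}: staff is in the set → true
  resident of the zone: no → false
  NOT electric vehicle: yes → false
  day = Wed: Sat == Wed is false
  NOT snow emergency in effect: yes → false
  vehicle length ≤ 357 in: 131 ≤ 357 is true
  hour of day (0-23) ≤ 23: 9 ≤ 23 is true
  intended duration > 233 min: 420 > 233 is true
Combine:
[1.1.3] true AND true = true
[1.1] false AND false AND true = false
[1.2.1] exactly-one(true, true, true) = false
[1.2] NOT false = true
[1] false → true (antecedent false ⇒ implication holds) = true
[2.1.1] false OR false = false
[2.1.2.1] false OR true = true
[2.1.2] NOT true = false
[2.1] false OR false = false
[2.2.1.2] true AND false = false
[2.2.1.3.1] true AND true = true
[2.2.1.3] NOT true = false
[2.2.1] false AND false AND false = false
[2.2] NOT false = true
[2] false AND true = false
[root] true → false = false
Overall: false → ticketed

Ticketed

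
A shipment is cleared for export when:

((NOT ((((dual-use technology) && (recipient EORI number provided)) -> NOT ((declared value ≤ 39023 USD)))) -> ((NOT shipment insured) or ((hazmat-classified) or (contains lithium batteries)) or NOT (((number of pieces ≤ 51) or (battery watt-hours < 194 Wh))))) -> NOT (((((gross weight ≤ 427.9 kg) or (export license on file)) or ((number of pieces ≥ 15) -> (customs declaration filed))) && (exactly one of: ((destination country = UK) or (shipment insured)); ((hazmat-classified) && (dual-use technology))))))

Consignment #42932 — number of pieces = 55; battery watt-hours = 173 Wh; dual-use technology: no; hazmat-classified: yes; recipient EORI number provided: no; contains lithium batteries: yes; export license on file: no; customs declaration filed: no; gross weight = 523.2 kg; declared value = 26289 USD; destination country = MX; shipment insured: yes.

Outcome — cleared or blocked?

Atomic conditions:
  dual-use technology: no → false
  recipient EORI number provided: no → false
  declared value ≤ 39023 USD: 26289 ≤ 39023 is true
  NOT shipment insured: yes → false
  hazmat-classified: yes → true
  contains lithium batteries: yes → true
  number of pieces ≤ 51: 55 ≤ 51 is false
  battery watt-hours < 194 Wh: 173 < 194 is true
  gross weight ≤ 427.9 kg: 523.2 ≤ 427.9 is false
  export license on file: no → false
  number of pieces ≥ 15: 55 ≥ 15 is true
  customs declaration filed: no → false
  destination country = UK: MX == UK is false
  shipment insured: yes → true
Combine:
[1.1.1.1] false AND false = false
[1.1.1.2] NOT true = false
[1.1.1] false → false (antecedent false ⇒ implication holds) = true
[1.1] NOT true = false
[1.2.2] true OR true = true
[1.2.3.1] false OR true = true
[1.2.3] NOT true = false
[1.2] false OR true OR false = true
[1] false → true (antecedent false ⇒ implication holds) = true
[2.1.1.1] false OR false = false
[2.1.1.2] true → false = false
[2.1.1] false OR false = false
[2.1.2.1] false OR true = true
[2.1.2.2] true AND false = false
[2.1.2] exactly-one(true, false) = true
[2.1] false AND true = false
[2] NOT false = true
[root] true → true = true
Overall: true → cleared

Cleared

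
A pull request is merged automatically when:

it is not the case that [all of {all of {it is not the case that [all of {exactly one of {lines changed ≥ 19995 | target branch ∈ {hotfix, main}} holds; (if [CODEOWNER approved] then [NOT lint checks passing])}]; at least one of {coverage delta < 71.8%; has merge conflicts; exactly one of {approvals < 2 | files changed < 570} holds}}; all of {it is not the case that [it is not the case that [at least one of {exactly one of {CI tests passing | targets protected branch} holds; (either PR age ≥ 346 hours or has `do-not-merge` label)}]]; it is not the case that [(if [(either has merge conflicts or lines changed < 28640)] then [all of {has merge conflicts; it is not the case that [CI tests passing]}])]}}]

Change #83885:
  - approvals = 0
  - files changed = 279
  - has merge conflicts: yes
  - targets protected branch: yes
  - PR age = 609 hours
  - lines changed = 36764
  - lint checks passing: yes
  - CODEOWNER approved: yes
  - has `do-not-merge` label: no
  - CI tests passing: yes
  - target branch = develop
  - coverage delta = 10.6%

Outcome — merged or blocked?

Atomic conditions:
  lines changed ≥ 19995: 36764 ≥ 19995 is true
  target branch ∈ {hotfix, main}: develop is not in the set → false
  CODEOWNER approved: yes → true
  NOT lint checks passing: yes → false
  coverage delta < 71.8%: 10.6 < 71.8 is true
  has merge conflicts: yes → true
  approvals < 2: 0 < 2 is true
  files changed < 570: 279 < 570 is true
  CI tests passing: yes → true
  targets protected branch: yes → true
  PR age ≥ 346 hours: 609 ≥ 346 is true
  has `do-not-merge` label: no → false
  lines changed < 28640: 36764 < 28640 is false
Combine:
[1.1.1.1.1] exactly-one(true, false) = true
[1.1.1.1.2] true → false = false
[1.1.1.1] true AND false = false
[1.1.1] NOT false = true
[1.1.2.3] exactly-one(true, true) = false
[1.1.2] true OR true OR false = true
[1.1] true AND true = true
[1.2.1.1.1.1] exactly-one(true, true) = false
[1.2.1.1.1.2] true OR false = true
[1.2.1.1.1] false OR true = true
[1.2.1.1] NOT true = false
[1.2.1] NOT false = true
[1.2.2.1.1] true OR false = true
[1.2.2.1.2.2] NOT true = false
[1.2.2.1.2] true AND false = false
[1.2.2.1] true → false = false
[1.2.2] NOT false = true
[1.2] true AND true = true
[1] true AND true = true
[root] NOT true = false
Overall: false → blocked

Blocked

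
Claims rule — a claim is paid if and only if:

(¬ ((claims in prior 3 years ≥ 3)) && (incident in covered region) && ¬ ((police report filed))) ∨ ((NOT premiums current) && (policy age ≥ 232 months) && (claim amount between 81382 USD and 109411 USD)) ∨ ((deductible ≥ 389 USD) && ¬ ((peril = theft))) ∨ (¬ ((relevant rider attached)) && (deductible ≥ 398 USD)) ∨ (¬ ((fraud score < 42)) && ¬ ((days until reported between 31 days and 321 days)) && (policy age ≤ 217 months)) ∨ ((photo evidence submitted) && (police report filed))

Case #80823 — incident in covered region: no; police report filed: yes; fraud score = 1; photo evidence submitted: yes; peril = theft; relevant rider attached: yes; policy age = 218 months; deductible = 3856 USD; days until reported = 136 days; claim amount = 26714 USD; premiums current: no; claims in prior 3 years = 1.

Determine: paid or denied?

Paid

Atomic conditions:
  claims in prior 3 years ≥ 3: 1 ≥ 3 is false
  incident in covered region: no → false
  police report filed: yes → true
  NOT premiums current: no → true
  policy age ≥ 232 months: 218 ≥ 232 is false
  claim amount between 81382 USD and 109411 USD: 26714 in [81382, 109411] is false
  deductible ≥ 389 USD: 3856 ≥ 389 is true
  peril = theft: theft == theft is true
  relevant rider attached: yes → true
  deductible ≥ 398 USD: 3856 ≥ 398 is true
  fraud score < 42: 1 < 42 is true
  days until reported between 31 days and 321 days: 136 in [31, 321] is true
  policy age ≤ 217 months: 218 ≤ 217 is false
  photo evidence submitted: yes → true
Combine:
[1.1] NOT false = true
[1.3] NOT true = false
[1] true AND false AND false = false
[2] true AND false AND false = false
[3.2] NOT true = false
[3] true AND false = false
[4.1] NOT true = false
[4] false AND true = false
[5.1] NOT true = false
[5.2] NOT true = false
[5] false AND false AND false = false
[6] true AND true = true
[root] false OR false OR false OR false OR false OR true = true
Overall: true → paid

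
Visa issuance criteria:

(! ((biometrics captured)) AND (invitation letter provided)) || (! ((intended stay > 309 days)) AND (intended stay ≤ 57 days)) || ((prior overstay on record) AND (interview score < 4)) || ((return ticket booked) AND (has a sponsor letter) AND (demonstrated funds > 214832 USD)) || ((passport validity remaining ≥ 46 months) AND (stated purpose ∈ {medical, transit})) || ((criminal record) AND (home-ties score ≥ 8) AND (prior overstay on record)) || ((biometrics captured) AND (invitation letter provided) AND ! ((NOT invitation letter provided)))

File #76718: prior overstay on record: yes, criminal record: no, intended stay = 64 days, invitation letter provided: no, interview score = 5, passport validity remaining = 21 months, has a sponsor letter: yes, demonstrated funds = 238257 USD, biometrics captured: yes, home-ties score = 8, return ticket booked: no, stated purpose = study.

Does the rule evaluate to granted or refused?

Refused

Atomic conditions:
  biometrics captured: yes → true
  invitation letter provided: no → false
  intended stay > 309 days: 64 > 309 is false
  intended stay ≤ 57 days: 64 ≤ 57 is false
  prior overstay on record: yes → true
  interview score < 4: 5 < 4 is false
  return ticket booked: no → false
  has a sponsor letter: yes → true
  demonstrated funds > 214832 USD: 238257 > 214832 is true
  passport validity remaining ≥ 46 months: 21 ≥ 46 is false
  stated purpose ∈ {medical, transit}: study is not in the set → false
  criminal record: no → false
  home-ties score ≥ 8: 8 ≥ 8 is true
  NOT invitation letter provided: no → true
Combine:
[1.1] NOT true = false
[1] false AND false = false
[2.1] NOT false = true
[2] true AND false = false
[3] true AND false = false
[4] false AND true AND true = false
[5] false AND false = false
[6] false AND true AND true = false
[7.3] NOT true = false
[7] true AND false AND false = false
[root] false OR false OR false OR false OR false OR false OR false = false
Overall: false → refused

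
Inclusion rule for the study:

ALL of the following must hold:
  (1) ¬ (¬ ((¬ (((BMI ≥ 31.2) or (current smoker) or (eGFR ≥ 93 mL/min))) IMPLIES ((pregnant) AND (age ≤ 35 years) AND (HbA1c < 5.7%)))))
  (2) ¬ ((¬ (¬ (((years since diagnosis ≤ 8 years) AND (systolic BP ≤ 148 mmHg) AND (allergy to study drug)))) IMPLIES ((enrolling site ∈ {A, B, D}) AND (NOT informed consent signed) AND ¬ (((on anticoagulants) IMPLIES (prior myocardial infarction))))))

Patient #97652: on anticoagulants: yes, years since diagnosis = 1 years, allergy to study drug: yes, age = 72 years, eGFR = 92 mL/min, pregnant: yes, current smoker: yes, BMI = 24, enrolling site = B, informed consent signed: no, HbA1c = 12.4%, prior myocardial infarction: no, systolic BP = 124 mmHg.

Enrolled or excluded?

Excluded

Atomic conditions:
  BMI ≥ 31.2: 24 ≥ 31.2 is false
  current smoker: yes → true
  eGFR ≥ 93 mL/min: 92 ≥ 93 is false
  pregnant: yes → true
  age ≤ 35 years: 72 ≤ 35 is false
  HbA1c < 5.7%: 12.4 < 5.7 is false
  years since diagnosis ≤ 8 years: 1 ≤ 8 is true
  systolic BP ≤ 148 mmHg: 124 ≤ 148 is true
  allergy to study drug: yes → true
  enrolling site ∈ {A, B, D}: B is in the set → true
  NOT informed consent signed: no → true
  on anticoagulants: yes → true
  prior myocardial infarction: no → false
Combine:
[1.1.1.1.1] false OR true OR false = true
[1.1.1.1] NOT true = false
[1.1.1.2] true AND false AND false = false
[1.1.1] false → false (antecedent false ⇒ implication holds) = true
[1.1] NOT true = false
[1] NOT false = true
[2.1.1.1.1] true AND true AND true = true
[2.1.1.1] NOT true = false
[2.1.1] NOT false = true
[2.1.2.3.1] true → false = false
[2.1.2.3] NOT false = true
[2.1.2] true AND true AND true = true
[2.1] true → true = true
[2] NOT true = false
[root] true AND false = false
Overall: false → excluded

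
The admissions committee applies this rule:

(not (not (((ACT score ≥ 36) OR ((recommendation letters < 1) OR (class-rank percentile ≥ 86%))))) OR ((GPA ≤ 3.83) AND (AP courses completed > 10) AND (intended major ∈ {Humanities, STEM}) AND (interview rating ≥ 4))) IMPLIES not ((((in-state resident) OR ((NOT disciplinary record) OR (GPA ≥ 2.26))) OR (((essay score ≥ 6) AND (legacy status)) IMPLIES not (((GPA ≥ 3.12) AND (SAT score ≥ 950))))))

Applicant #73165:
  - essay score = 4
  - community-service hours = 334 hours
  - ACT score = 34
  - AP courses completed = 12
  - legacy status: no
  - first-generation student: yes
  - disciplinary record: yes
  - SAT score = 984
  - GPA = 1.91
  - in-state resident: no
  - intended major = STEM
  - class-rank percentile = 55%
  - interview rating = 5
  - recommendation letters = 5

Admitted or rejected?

Atomic conditions:
  ACT score ≥ 36: 34 ≥ 36 is false
  recommendation letters < 1: 5 < 1 is false
  class-rank percentile ≥ 86%: 55 ≥ 86 is false
  GPA ≤ 3.83: 1.91 ≤ 3.83 is true
  AP courses completed > 10: 12 > 10 is true
  intended major ∈ {Humanities, STEM}: STEM is in the set → true
  interview rating ≥ 4: 5 ≥ 4 is true
  in-state resident: no → false
  NOT disciplinary record: yes → false
  GPA ≥ 2.26: 1.91 ≥ 2.26 is false
  essay score ≥ 6: 4 ≥ 6 is false
  legacy status: no → false
  GPA ≥ 3.12: 1.91 ≥ 3.12 is false
  SAT score ≥ 950: 984 ≥ 950 is true
Combine:
[1.1.1.1.2] false OR false = false
[1.1.1.1] false OR false = false
[1.1.1] NOT false = true
[1.1] NOT true = false
[1.2] true AND true AND true AND true = true
[1] false OR true = true
[2.1.1.2] false OR false = false
[2.1.1] false OR false = false
[2.1.2.1] false AND false = false
[2.1.2.2.1] false AND true = false
[2.1.2.2] NOT false = true
[2.1.2] false → true (antecedent false ⇒ implication holds) = true
[2.1] false OR true = true
[2] NOT true = false
[root] true → false = false
Overall: false → rejected

Rejected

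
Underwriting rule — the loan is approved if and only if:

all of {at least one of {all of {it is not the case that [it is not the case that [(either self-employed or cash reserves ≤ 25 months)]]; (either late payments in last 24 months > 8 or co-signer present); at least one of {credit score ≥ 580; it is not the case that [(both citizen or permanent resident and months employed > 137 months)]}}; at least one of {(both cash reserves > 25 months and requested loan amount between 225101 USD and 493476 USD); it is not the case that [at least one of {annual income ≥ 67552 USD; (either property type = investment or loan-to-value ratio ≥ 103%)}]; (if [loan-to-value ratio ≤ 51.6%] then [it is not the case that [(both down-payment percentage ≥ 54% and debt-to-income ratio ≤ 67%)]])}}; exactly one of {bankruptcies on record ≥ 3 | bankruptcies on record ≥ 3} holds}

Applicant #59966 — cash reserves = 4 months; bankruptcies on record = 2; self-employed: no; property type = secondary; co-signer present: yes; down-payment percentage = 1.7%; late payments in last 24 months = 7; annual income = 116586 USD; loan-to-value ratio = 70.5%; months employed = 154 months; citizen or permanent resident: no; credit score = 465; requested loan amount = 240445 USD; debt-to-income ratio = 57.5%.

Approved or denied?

Denied

Atomic conditions:
  self-employed: no → false
  cash reserves ≤ 25 months: 4 ≤ 25 is true
  late payments in last 24 months > 8: 7 > 8 is false
  co-signer present: yes → true
  credit score ≥ 580: 465 ≥ 580 is false
  citizen or permanent resident: no → false
  months employed > 137 months: 154 > 137 is true
  cash reserves > 25 months: 4 > 25 is false
  requested loan amount between 225101 USD and 493476 USD: 240445 in [225101, 493476] is true
  annual income ≥ 67552 USD: 116586 ≥ 67552 is true
  property type = investment: secondary == investment is false
  loan-to-value ratio ≥ 103%: 70.5 ≥ 103 is false
  loan-to-value ratio ≤ 51.6%: 70.5 ≤ 51.6 is false
  down-payment percentage ≥ 54%: 1.7 ≥ 54 is false
  debt-to-income ratio ≤ 67%: 57.5 ≤ 67 is true
  bankruptcies on record ≥ 3: 2 ≥ 3 is false
Combine:
[1.1.1.1.1] false OR true = true
[1.1.1.1] NOT true = false
[1.1.1] NOT false = true
[1.1.2] false OR true = true
[1.1.3.2.1] false AND true = false
[1.1.3.2] NOT false = true
[1.1.3] false OR true = true
[1.1] true AND true AND true = true
[1.2.1] false AND true = false
[1.2.2.1.2] false OR false = false
[1.2.2.1] true OR false = true
[1.2.2] NOT true = false
[1.2.3.2.1] false AND true = false
[1.2.3.2] NOT false = true
[1.2.3] false → true (antecedent false ⇒ implication holds) = true
[1.2] false OR false OR true = true
[1] true OR true = true
[2] exactly-one(false, false) = false
[root] true AND false = false
Overall: false → denied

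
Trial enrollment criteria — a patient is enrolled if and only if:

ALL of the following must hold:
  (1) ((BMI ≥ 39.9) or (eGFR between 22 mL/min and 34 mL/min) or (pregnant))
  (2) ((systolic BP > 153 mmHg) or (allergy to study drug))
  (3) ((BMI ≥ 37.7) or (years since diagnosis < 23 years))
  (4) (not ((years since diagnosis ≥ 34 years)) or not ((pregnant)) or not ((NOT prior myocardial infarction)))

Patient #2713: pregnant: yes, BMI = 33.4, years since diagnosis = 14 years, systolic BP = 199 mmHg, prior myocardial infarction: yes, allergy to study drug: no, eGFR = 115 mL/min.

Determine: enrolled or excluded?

Enrolled

Atomic conditions:
  BMI ≥ 39.9: 33.4 ≥ 39.9 is false
  eGFR between 22 mL/min and 34 mL/min: 115 in [22, 34] is false
  pregnant: yes → true
  systolic BP > 153 mmHg: 199 > 153 is true
  allergy to study drug: no → false
  BMI ≥ 37.7: 33.4 ≥ 37.7 is false
  years since diagnosis < 23 years: 14 < 23 is true
  years since diagnosis ≥ 34 years: 14 ≥ 34 is false
  NOT prior myocardial infarction: yes → false
Combine:
[1] false OR false OR true = true
[2] true OR false = true
[3] false OR true = true
[4.1] NOT false = true
[4.2] NOT true = false
[4.3] NOT false = true
[4] true OR false OR true = true
[root] true AND true AND true AND true = true
Overall: true → enrolled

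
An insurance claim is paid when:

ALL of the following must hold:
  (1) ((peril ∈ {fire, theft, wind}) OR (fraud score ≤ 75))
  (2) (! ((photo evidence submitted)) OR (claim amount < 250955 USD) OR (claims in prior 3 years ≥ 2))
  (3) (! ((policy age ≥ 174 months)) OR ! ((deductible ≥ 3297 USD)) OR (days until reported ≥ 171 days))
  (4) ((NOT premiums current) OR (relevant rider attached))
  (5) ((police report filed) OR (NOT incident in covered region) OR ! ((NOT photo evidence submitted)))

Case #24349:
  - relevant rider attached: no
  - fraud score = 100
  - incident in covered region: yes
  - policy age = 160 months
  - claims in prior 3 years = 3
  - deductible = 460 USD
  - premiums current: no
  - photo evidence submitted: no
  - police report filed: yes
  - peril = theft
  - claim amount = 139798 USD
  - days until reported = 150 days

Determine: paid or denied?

Paid

Atomic conditions:
  peril ∈ {fire, theft, wind}: theft is in the set → true
  fraud score ≤ 75: 100 ≤ 75 is false
  photo evidence submitted: no → false
  claim amount < 250955 USD: 139798 < 250955 is true
  claims in prior 3 years ≥ 2: 3 ≥ 2 is true
  policy age ≥ 174 months: 160 ≥ 174 is false
  deductible ≥ 3297 USD: 460 ≥ 3297 is false
  days until reported ≥ 171 days: 150 ≥ 171 is false
  NOT premiums current: no → true
  relevant rider attached: no → false
  police report filed: yes → true
  NOT incident in covered region: yes → false
  NOT photo evidence submitted: no → true
Combine:
[1] true OR false = true
[2.1] NOT false = true
[2] true OR true OR true = true
[3.1] NOT false = true
[3.2] NOT false = true
[3] true OR true OR false = true
[4] true OR false = true
[5.3] NOT true = false
[5] true OR false OR false = true
[root] true AND true AND true AND true AND true = true
Overall: true → paid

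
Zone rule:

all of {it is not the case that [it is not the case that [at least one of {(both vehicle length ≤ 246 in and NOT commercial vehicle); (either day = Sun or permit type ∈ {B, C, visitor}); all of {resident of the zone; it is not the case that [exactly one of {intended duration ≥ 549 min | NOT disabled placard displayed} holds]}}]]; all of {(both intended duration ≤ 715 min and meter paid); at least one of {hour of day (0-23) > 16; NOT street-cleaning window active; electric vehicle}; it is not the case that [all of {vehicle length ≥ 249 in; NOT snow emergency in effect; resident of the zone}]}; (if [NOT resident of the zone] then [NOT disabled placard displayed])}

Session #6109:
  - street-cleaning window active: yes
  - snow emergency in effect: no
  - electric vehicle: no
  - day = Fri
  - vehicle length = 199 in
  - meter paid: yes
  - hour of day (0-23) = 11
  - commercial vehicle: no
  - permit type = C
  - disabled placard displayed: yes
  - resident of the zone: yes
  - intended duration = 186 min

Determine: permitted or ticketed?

Atomic conditions:
  vehicle length ≤ 246 in: 199 ≤ 246 is true
  NOT commercial vehicle: no → true
  day = Sun: Fri == Sun is false
  permit type ∈ {B, C, visitor}: C is in the set → true
  resident of the zone: yes → true
  intended duration ≥ 549 min: 186 ≥ 549 is false
  NOT disabled placard displayed: yes → false
  intended duration ≤ 715 min: 186 ≤ 715 is true
  meter paid: yes → true
  hour of day (0-23) > 16: 11 > 16 is false
  NOT street-cleaning window active: yes → false
  electric vehicle: no → false
  vehicle length ≥ 249 in: 199 ≥ 249 is false
  NOT snow emergency in effect: no → true
  NOT resident of the zone: yes → false
Combine:
[1.1.1.1] true AND true = true
[1.1.1.2] false OR true = true
[1.1.1.3.2.1] exactly-one(false, false) = false
[1.1.1.3.2] NOT false = true
[1.1.1.3] true AND true = true
[1.1.1] true OR true OR true = true
[1.1] NOT true = false
[1] NOT false = true
[2.1] true AND true = true
[2.2] false OR false OR false = false
[2.3.1] false AND true AND true = false
[2.3] NOT false = true
[2] true AND false AND true = false
[3] false → false (antecedent false ⇒ implication holds) = true
[root] true AND false AND true = false
Overall: false → ticketed

Ticketed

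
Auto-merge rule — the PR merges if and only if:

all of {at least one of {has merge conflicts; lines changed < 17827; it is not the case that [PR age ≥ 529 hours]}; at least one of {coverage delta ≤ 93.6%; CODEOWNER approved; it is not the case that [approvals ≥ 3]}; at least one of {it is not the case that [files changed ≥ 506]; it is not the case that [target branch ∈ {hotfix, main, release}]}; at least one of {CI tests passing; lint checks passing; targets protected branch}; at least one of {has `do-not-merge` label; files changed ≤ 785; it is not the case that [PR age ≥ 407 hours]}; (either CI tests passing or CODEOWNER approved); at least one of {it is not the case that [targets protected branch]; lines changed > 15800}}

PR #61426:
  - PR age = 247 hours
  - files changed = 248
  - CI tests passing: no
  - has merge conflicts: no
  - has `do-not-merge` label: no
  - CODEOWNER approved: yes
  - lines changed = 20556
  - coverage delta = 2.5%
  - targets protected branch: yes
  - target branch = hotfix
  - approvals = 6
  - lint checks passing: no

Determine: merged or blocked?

Merged

Atomic conditions:
  has merge conflicts: no → false
  lines changed < 17827: 20556 < 17827 is false
  PR age ≥ 529 hours: 247 ≥ 529 is false
  coverage delta ≤ 93.6%: 2.5 ≤ 93.6 is true
  CODEOWNER approved: yes → true
  approvals ≥ 3: 6 ≥ 3 is true
  files changed ≥ 506: 248 ≥ 506 is false
  target branch ∈ {hotfix, main, release}: hotfix is in the set → true
  CI tests passing: no → false
  lint checks passing: no → false
  targets protected branch: yes → true
  has `do-not-merge` label: no → false
  files changed ≤ 785: 248 ≤ 785 is true
  PR age ≥ 407 hours: 247 ≥ 407 is false
  lines changed > 15800: 20556 > 15800 is true
Combine:
[1.3] NOT false = true
[1] false OR false OR true = true
[2.3] NOT true = false
[2] true OR true OR false = true
[3.1] NOT false = true
[3.2] NOT true = false
[3] true OR false = true
[4] false OR false OR true = true
[5.3] NOT false = true
[5] false OR true OR true = true
[6] false OR true = true
[7.1] NOT true = false
[7] false OR true = true
[root] true AND true AND true AND true AND true AND true AND true = true
Overall: true → merged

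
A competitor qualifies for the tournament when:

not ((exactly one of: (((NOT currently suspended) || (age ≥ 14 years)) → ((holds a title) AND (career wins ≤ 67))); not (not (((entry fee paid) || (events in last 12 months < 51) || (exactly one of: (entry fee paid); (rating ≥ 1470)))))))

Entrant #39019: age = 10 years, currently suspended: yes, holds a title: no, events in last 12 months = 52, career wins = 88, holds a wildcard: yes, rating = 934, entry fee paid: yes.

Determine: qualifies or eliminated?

Qualifies

Atomic conditions:
  NOT currently suspended: yes → false
  age ≥ 14 years: 10 ≥ 14 is false
  holds a title: no → false
  career wins ≤ 67: 88 ≤ 67 is false
  entry fee paid: yes → true
  events in last 12 months < 51: 52 < 51 is false
  rating ≥ 1470: 934 ≥ 1470 is false
Combine:
[1.1.1] false OR false = false
[1.1.2] false AND false = false
[1.1] false → false (antecedent false ⇒ implication holds) = true
[1.2.1.1.3] exactly-one(true, false) = true
[1.2.1.1] true OR false OR true = true
[1.2.1] NOT true = false
[1.2] NOT false = true
[1] exactly-one(true, true) = false
[root] NOT false = true
Overall: true → qualifies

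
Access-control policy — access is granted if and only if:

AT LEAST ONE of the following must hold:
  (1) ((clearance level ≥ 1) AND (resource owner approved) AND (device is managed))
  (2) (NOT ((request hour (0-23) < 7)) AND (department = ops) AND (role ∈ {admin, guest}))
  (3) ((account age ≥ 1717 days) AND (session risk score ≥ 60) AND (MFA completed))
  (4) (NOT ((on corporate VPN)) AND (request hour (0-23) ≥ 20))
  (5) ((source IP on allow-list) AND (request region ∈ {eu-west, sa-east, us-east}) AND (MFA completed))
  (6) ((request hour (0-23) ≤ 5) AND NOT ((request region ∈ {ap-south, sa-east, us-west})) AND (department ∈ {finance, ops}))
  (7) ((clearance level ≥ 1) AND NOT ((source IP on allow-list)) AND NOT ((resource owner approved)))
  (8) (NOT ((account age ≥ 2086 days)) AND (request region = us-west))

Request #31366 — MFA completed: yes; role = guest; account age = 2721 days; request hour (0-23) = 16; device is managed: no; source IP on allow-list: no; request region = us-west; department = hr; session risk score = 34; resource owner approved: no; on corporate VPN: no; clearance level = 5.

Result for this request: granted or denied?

Atomic conditions:
  clearance level ≥ 1: 5 ≥ 1 is true
  resource owner approved: no → false
  device is managed: no → false
  request hour (0-23) < 7: 16 < 7 is false
  department = ops: hr == ops is false
  role ∈ {admin, guest}: guest is in the set → true
  account age ≥ 1717 days: 2721 ≥ 1717 is true
  session risk score ≥ 60: 34 ≥ 60 is false
  MFA completed: yes → true
  on corporate VPN: no → false
  request hour (0-23) ≥ 20: 16 ≥ 20 is false
  source IP on allow-list: no → false
  request region ∈ {eu-west, sa-east, us-east}: us-west is not in the set → false
  request hour (0-23) ≤ 5: 16 ≤ 5 is false
  request region ∈ {ap-south, sa-east, us-west}: us-west is in the set → true
  department ∈ {finance, ops}: hr is not in the set → false
  account age ≥ 2086 days: 2721 ≥ 2086 is true
  request region = us-west: us-west == us-west is true
Combine:
[1] true AND false AND false = false
[2.1] NOT false = true
[2] true AND false AND true = false
[3] true AND false AND true = false
[4.1] NOT false = true
[4] true AND false = false
[5] false AND false AND true = false
[6.2] NOT true = false
[6] false AND false AND false = false
[7.2] NOT false = true
[7.3] NOT false = true
[7] true AND true AND true = true
[8.1] NOT true = false
[8] false AND true = false
[root] false OR false OR false OR false OR false OR false OR true OR false = true
Overall: true → granted

Granted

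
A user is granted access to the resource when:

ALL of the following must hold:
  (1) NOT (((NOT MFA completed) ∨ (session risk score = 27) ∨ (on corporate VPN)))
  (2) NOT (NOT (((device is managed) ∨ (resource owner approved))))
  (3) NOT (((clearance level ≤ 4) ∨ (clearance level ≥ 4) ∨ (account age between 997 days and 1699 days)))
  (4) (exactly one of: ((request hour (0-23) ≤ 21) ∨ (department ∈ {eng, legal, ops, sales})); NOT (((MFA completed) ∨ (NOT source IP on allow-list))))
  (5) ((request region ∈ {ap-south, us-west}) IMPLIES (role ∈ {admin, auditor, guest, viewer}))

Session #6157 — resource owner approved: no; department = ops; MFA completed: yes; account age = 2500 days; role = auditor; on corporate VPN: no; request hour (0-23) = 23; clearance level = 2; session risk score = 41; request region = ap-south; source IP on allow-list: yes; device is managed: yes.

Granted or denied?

Denied

Atomic conditions:
  NOT MFA completed: yes → false
  session risk score = 27: 41 == 27 is false
  on corporate VPN: no → false
  device is managed: yes → true
  resource owner approved: no → false
  clearance level ≤ 4: 2 ≤ 4 is true
  clearance level ≥ 4: 2 ≥ 4 is false
  account age between 997 days and 1699 days: 2500 in [997, 1699] is false
  request hour (0-23) ≤ 21: 23 ≤ 21 is false
  department ∈ {eng, legal, ops, sales}: ops is in the set → true
  MFA completed: yes → true
  NOT source IP on allow-list: yes → false
  request region ∈ {ap-south, us-west}: ap-south is in the set → true
  role ∈ {admin, auditor, guest, viewer}: auditor is in the set → true
Combine:
[1.1] false OR false OR false = false
[1] NOT false = true
[2.1.1] true OR false = true
[2.1] NOT true = false
[2] NOT false = true
[3.1] true OR false OR false = true
[3] NOT true = false
[4.1] false OR true = true
[4.2.1] true OR false = true
[4.2] NOT true = false
[4] exactly-one(true, false) = true
[5] true → true = true
[root] true AND true AND false AND true AND true = false
Overall: false → denied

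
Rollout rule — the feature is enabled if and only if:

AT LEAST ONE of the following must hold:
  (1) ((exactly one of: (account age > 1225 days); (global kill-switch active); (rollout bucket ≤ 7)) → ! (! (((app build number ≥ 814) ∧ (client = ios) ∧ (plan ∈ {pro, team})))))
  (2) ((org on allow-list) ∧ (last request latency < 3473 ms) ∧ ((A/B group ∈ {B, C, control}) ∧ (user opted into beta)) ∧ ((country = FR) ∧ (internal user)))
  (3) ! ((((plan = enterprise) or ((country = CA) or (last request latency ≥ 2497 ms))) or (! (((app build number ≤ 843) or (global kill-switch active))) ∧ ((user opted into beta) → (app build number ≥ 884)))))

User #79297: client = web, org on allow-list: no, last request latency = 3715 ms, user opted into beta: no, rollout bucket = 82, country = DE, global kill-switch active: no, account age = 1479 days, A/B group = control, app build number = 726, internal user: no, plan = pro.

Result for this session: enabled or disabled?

Disabled

Atomic conditions:
  account age > 1225 days: 1479 > 1225 is true
  global kill-switch active: no → false
  rollout bucket ≤ 7: 82 ≤ 7 is false
  app build number ≥ 814: 726 ≥ 814 is false
  client = ios: web == ios is false
  plan ∈ {pro, team}: pro is in the set → true
  org on allow-list: no → false
  last request latency < 3473 ms: 3715 < 3473 is false
  A/B group ∈ {B, C, control}: control is in the set → true
  user opted into beta: no → false
  country = FR: DE == FR is false
  internal user: no → false
  plan = enterprise: pro == enterprise is false
  country = CA: DE == CA is false
  last request latency ≥ 2497 ms: 3715 ≥ 2497 is true
  app build number ≤ 843: 726 ≤ 843 is true
  app build number ≥ 884: 726 ≥ 884 is false
Combine:
[1.1] exactly-one(true, false, false) = true
[1.2.1.1] false AND false AND true = false
[1.2.1] NOT false = true
[1.2] NOT true = false
[1] true → false = false
[2.3] true AND false = false
[2.4] false AND false = false
[2] false AND false AND false AND false = false
[3.1.1.2] false OR true = true
[3.1.1] false OR true = true
[3.1.2.1.1] true OR false = true
[3.1.2.1] NOT true = false
[3.1.2.2] false → false (antecedent false ⇒ implication holds) = true
[3.1.2] false AND true = false
[3.1] true OR false = true
[3] NOT true = false
[root] false OR false OR false = false
Overall: false → disabled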